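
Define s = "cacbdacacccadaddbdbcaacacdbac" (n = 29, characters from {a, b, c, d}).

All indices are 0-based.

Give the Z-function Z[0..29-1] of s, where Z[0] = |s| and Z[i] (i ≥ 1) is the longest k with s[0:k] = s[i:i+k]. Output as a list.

Z[0]=29
i=1: fresh scan; Z[1]=0
i=2: fresh scan; Z[2]=1 scan→box=[2,3)
i=3: fresh scan; Z[3]=0
i=4: fresh scan; Z[4]=0
i=5: fresh scan; Z[5]=0
i=6: fresh scan; Z[6]=3 scan→box=[6,9)
i=7: min(r-i=2, Z[1]=0)=0; Z[7]=0
i=8: min(r-i=1, Z[2]=1)=1; Z[8]=1
i=9: fresh scan; Z[9]=1 scan→box=[9,10)
i=10: fresh scan; Z[10]=2 scan→box=[10,12)
i=11: min(r-i=1, Z[1]=0)=0; Z[11]=0
i=12: fresh scan; Z[12]=0
i=13: fresh scan; Z[13]=0
i=14: fresh scan; Z[14]=0
i=15: fresh scan; Z[15]=0
i=16: fresh scan; Z[16]=0
i=17: fresh scan; Z[17]=0
i=18: fresh scan; Z[18]=0
i=19: fresh scan; Z[19]=2 scan→box=[19,21)
i=20: min(r-i=1, Z[1]=0)=0; Z[20]=0
i=21: fresh scan; Z[21]=0
i=22: fresh scan; Z[22]=3 scan→box=[22,25)
i=23: min(r-i=2, Z[1]=0)=0; Z[23]=0
i=24: min(r-i=1, Z[2]=1)=1; Z[24]=1
i=25: fresh scan; Z[25]=0
i=26: fresh scan; Z[26]=0
i=27: fresh scan; Z[27]=0
i=28: fresh scan; Z[28]=1 scan→box=[28,29)

[29, 0, 1, 0, 0, 0, 3, 0, 1, 1, 2, 0, 0, 0, 0, 0, 0, 0, 0, 2, 0, 0, 3, 0, 1, 0, 0, 0, 1]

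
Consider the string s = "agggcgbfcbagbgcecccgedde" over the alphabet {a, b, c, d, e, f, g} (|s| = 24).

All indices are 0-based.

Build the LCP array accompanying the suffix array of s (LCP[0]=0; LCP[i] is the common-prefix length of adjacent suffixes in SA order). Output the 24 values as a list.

sorted suffixes:
  #0 SA[0]=10  'agbgcecccgedde'
  #1 SA[1]=0  'agggcgbfcbagbgcecccgedde'
  #2 SA[2]=9  'bagbgcecccgedde'
  #3 SA[3]=6  'bfcbagbgcecccgedde'
  #4 SA[4]=12  'bgcecccgedde'
  #5 SA[5]=8  'cbagbgcecccgedde'
  #6 SA[6]=16  'cccgedde'
  #7 SA[7]=17  'ccgedde'
  #8 SA[8]=14  'cecccgedde'
  #9 SA[9]=4  'cgbfcbagbgcecccgedde'
  #10 SA[10]=18  'cgedde'
  #11 SA[11]=21  'dde'
  #12 SA[12]=22  'de'
  #13 SA[13]=23  'e'
  #14 SA[14]=15  'ecccgedde'
  #15 SA[15]=20  'edde'
  #16 SA[16]=7  'fcbagbgcecccgedde'
  #17 SA[17]=5  'gbfcbagbgcecccgedde'
  #18 SA[18]=11  'gbgcecccgedde'
  #19 SA[19]=13  'gcecccgedde'
  #20 SA[20]=3  'gcgbfcbagbgcecccgedde'
  #21 SA[21]=19  'gedde'
  #22 SA[22]=2  'ggcgbfcbagbgcecccgedde'
  #23 SA[23]=1  'gggcgbfcbagbgcecccgedde'

SA = [10, 0, 9, 6, 12, 8, 16, 17, 14, 4, 18, 21, 22, 23, 15, 20, 7, 5, 11, 13, 3, 19, 2, 1]
i: (SA[i-1],SA[i]) lcp shared
  1: (10,0) 2 'ag'
  2: (0,9) 0 ''
  3: (9,6) 1 'b'
  4: (6,12) 1 'b'
  5: (12,8) 0 ''
  6: (8,16) 1 'c'
  7: (16,17) 2 'cc'
  8: (17,14) 1 'c'
  9: (14,4) 1 'c'
  10: (4,18) 2 'cg'
  11: (18,21) 0 ''
  12: (21,22) 1 'd'
  13: (22,23) 0 ''
  14: (23,15) 1 'e'
  15: (15,20) 1 'e'
  16: (20,7) 0 ''
  17: (7,5) 0 ''
  18: (5,11) 2 'gb'
  19: (11,13) 1 'g'
  20: (13,3) 2 'gc'
  21: (3,19) 1 'g'
  22: (19,2) 1 'g'
  23: (2,1) 2 'gg'

[0, 2, 0, 1, 1, 0, 1, 2, 1, 1, 2, 0, 1, 0, 1, 1, 0, 0, 2, 1, 2, 1, 1, 2]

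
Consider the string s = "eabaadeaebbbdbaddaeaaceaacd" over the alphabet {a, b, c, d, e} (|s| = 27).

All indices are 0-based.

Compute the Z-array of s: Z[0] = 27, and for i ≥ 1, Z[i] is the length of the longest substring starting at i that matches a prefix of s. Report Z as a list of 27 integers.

[27, 0, 0, 0, 0, 0, 2, 0, 1, 0, 0, 0, 0, 0, 0, 0, 0, 0, 2, 0, 0, 0, 2, 0, 0, 0, 0]

Z[0]=27
i=1: outside box; Z[1]=0
i=2: outside box; Z[2]=0
i=3: outside box; Z[3]=0
i=4: outside box; Z[4]=0
i=5: outside box; Z[5]=0
i=6: outside box; Z[6]=2 scan→box=[6,8)
i=7: min(r-i=1, Z[1]=0)=0; Z[7]=0
i=8: outside box; Z[8]=1 scan→box=[8,9)
i=9: outside box; Z[9]=0
i=10: outside box; Z[10]=0
i=11: outside box; Z[11]=0
i=12: outside box; Z[12]=0
i=13: outside box; Z[13]=0
i=14: outside box; Z[14]=0
i=15: outside box; Z[15]=0
i=16: outside box; Z[16]=0
i=17: outside box; Z[17]=0
i=18: outside box; Z[18]=2 scan→box=[18,20)
i=19: min(r-i=1, Z[1]=0)=0; Z[19]=0
i=20: outside box; Z[20]=0
i=21: outside box; Z[21]=0
i=22: outside box; Z[22]=2 scan→box=[22,24)
i=23: min(r-i=1, Z[1]=0)=0; Z[23]=0
i=24: outside box; Z[24]=0
i=25: outside box; Z[25]=0
i=26: outside box; Z[26]=0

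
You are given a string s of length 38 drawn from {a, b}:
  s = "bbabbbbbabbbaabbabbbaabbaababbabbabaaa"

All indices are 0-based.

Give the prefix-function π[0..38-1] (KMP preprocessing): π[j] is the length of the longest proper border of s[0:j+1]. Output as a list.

π[0] = 0
j=1 s[j]='b': π[1]=1 (border 'b')
j=2 s[j]='a': k: 1→0; π[2]=0 (border '')
j=3 s[j]='b': π[3]=1 (border 'b')
j=4 s[j]='b': π[4]=2 (border 'bb')
j=5 s[j]='b': k: 2→1; π[5]=2 (border 'bb')
j=6 s[j]='b': k: 2→1; π[6]=2 (border 'bb')
j=7 s[j]='b': k: 2→1; π[7]=2 (border 'bb')
j=8 s[j]='a': π[8]=3 (border 'bba')
j=9 s[j]='b': π[9]=4 (border 'bbab')
j=10 s[j]='b': π[10]=5 (border 'bbabb')
j=11 s[j]='b': π[11]=6 (border 'bbabbb')
j=12 s[j]='a': k: 6→2; π[12]=3 (border 'bba')
j=13 s[j]='a': k: 3→0; π[13]=0 (border '')
j=14 s[j]='b': π[14]=1 (border 'b')
j=15 s[j]='b': π[15]=2 (border 'bb')
j=16 s[j]='a': π[16]=3 (border 'bba')
j=17 s[j]='b': π[17]=4 (border 'bbab')
j=18 s[j]='b': π[18]=5 (border 'bbabb')
j=19 s[j]='b': π[19]=6 (border 'bbabbb')
j=20 s[j]='a': k: 6→2; π[20]=3 (border 'bba')
j=21 s[j]='a': k: 3→0; π[21]=0 (border '')
j=22 s[j]='b': π[22]=1 (border 'b')
j=23 s[j]='b': π[23]=2 (border 'bb')
j=24 s[j]='a': π[24]=3 (border 'bba')
j=25 s[j]='a': k: 3→0; π[25]=0 (border '')
j=26 s[j]='b': π[26]=1 (border 'b')
j=27 s[j]='a': k: 1→0; π[27]=0 (border '')
j=28 s[j]='b': π[28]=1 (border 'b')
j=29 s[j]='b': π[29]=2 (border 'bb')
j=30 s[j]='a': π[30]=3 (border 'bba')
j=31 s[j]='b': π[31]=4 (border 'bbab')
j=32 s[j]='b': π[32]=5 (border 'bbabb')
j=33 s[j]='a': k: 5→2; π[33]=3 (border 'bba')
j=34 s[j]='b': π[34]=4 (border 'bbab')
j=35 s[j]='a': k: 4→1→0; π[35]=0 (border '')
j=36 s[j]='a': π[36]=0 (border '')
j=37 s[j]='a': π[37]=0 (border '')

[0, 1, 0, 1, 2, 2, 2, 2, 3, 4, 5, 6, 3, 0, 1, 2, 3, 4, 5, 6, 3, 0, 1, 2, 3, 0, 1, 0, 1, 2, 3, 4, 5, 3, 4, 0, 0, 0]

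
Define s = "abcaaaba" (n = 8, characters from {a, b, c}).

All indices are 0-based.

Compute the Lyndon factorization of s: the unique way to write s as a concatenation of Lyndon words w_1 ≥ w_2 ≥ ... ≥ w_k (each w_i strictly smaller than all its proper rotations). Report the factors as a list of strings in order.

["abc", "aaab", "a"]

emit factor 1: 'abc' (i=0, period=3)
emit factor 2: 'aaab' (i=3, period=4)
emit factor 3: 'a' (i=7, period=1)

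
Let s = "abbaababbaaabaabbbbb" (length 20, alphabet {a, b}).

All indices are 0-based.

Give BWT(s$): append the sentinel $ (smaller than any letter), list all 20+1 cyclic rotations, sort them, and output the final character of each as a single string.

rank  rotation               last
    0  $abbaababbaaabaabbbbb  b
    1  aaabaabbbbb$abbaababb  b
    2  aabaabbbbb$abbaababba  a
    3  aababbaaabaabbbbb$abb  b
    4  aabbbbb$abbaababbaaab  b
    5  abaabbbbb$abbaababbaa  a
    6  ababbaaabaabbbbb$abba  a
    7  abbaaabaabbbbb$abbaab  b
    8  abbaababbaaabaabbbbb$  $
    9  abbbbb$abbaababbaaaba  a
   10  b$abbaababbaaabaabbbb  b
   11  baaabaabbbbb$abbaabab  b
   12  baababbaaabaabbbbb$ab  b
   13  baabbbbb$abbaababbaaa  a
   14  babbaaabaabbbbb$abbaa  a
   15  bb$abbaababbaaabaabbb  b
   16  bbaaabaabbbbb$abbaaba  a
   17  bbaababbaaabaabbbbb$a  a
   18  bbb$abbaababbaaabaabb  b
   19  bbbb$abbaababbaaabaab  b
   20  bbbbb$abbaababbaaabaa  a

bbabbaab$abbbaabaabba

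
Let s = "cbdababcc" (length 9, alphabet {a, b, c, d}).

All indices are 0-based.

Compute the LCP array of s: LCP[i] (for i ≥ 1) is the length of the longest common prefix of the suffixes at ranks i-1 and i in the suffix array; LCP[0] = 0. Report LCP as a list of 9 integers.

[0, 2, 0, 1, 1, 0, 1, 1, 0]

rank→(start, suffix):
  0 → (3, 'ababcc')
  1 → (5, 'abcc')
  2 → (4, 'babcc')
  3 → (6, 'bcc')
  4 → (1, 'bdababcc')
  5 → (8, 'c')
  6 → (0, 'cbdababcc')
  7 → (7, 'cc')
  8 → (2, 'dababcc')

SA = [3, 5, 4, 6, 1, 8, 0, 7, 2]
rank  pair      lcp
   1  s[3:],s[5:]  2  'ab'
   2  s[5:],s[4:]  0  ''
   3  s[4:],s[6:]  1  'b'
   4  s[6:],s[1:]  1  'b'
   5  s[1:],s[8:]  0  ''
   6  s[8:],s[0:]  1  'c'
   7  s[0:],s[7:]  1  'c'
   8  s[7:],s[2:]  0  ''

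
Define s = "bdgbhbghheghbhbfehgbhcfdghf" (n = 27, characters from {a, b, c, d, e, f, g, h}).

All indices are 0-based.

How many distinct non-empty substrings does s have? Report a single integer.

sorted suffixes:
  #0 SA[0]=0  'bdgbhbghheghbhbfehgbhcfdghf'
  #1 SA[1]=14  'bfehgbhcfdghf'
  #2 SA[2]=5  'bghheghbhbfehgbhcfdghf'
  #3 SA[3]=12  'bhbfehgbhcfdghf'
  #4 SA[4]=3  'bhbghheghbhbfehgbhcfdghf'
  #5 SA[5]=19  'bhcfdghf'
  #6 SA[6]=21  'cfdghf'
  #7 SA[7]=1  'dgbhbghheghbhbfehgbhcfdghf'
  #8 SA[8]=23  'dghf'
  #9 SA[9]=9  'eghbhbfehgbhcfdghf'
  #10 SA[10]=16  'ehgbhcfdghf'
  #11 SA[11]=26  'f'
  #12 SA[12]=22  'fdghf'
  #13 SA[13]=15  'fehgbhcfdghf'
  #14 SA[14]=2  'gbhbghheghbhbfehgbhcfdghf'
  #15 SA[15]=18  'gbhcfdghf'
  #16 SA[16]=10  'ghbhbfehgbhcfdghf'
  #17 SA[17]=24  'ghf'
  #18 SA[18]=6  'ghheghbhbfehgbhcfdghf'
  #19 SA[19]=13  'hbfehgbhcfdghf'
  #20 SA[20]=4  'hbghheghbhbfehgbhcfdghf'
  #21 SA[21]=11  'hbhbfehgbhcfdghf'
  #22 SA[22]=20  'hcfdghf'
  #23 SA[23]=8  'heghbhbfehgbhcfdghf'
  #24 SA[24]=25  'hf'
  #25 SA[25]=17  'hgbhcfdghf'
  #26 SA[26]=7  'hheghbhbfehgbhcfdghf'

SA = [0, 14, 5, 12, 3, 19, 21, 1, 23, 9, 16, 26, 22, 15, 2, 18, 10, 24, 6, 13, 4, 11, 20, 8, 25, 17, 7]
i: (SA[i-1],SA[i]) lcp shared
  1: (0,14) 1 'b'
  2: (14,5) 1 'b'
  3: (5,12) 1 'b'
  4: (12,3) 3 'bhb'
  5: (3,19) 2 'bh'
  6: (19,21) 0 ''
  7: (21,1) 0 ''
  8: (1,23) 2 'dg'
  9: (23,9) 0 ''
  10: (9,16) 1 'e'
  11: (16,26) 0 ''
  12: (26,22) 1 'f'
  13: (22,15) 1 'f'
  14: (15,2) 0 ''
  15: (2,18) 3 'gbh'
  16: (18,10) 1 'g'
  17: (10,24) 2 'gh'
  18: (24,6) 2 'gh'
  19: (6,13) 0 ''
  20: (13,4) 2 'hb'
  21: (4,11) 2 'hb'
  22: (11,20) 1 'h'
  23: (20,8) 1 'h'
  24: (8,25) 1 'h'
  25: (25,17) 1 'h'
  26: (17,7) 1 'h'

n(n+1)/2 = 27·28/2 = 378
Σ LCP = 0 + 1 + 1 + 1 + 3 + 2 + 0 + 0 + 2 + 0 + 1 + 0 + 1 + 1 + 0 + 3 + 1 + 2 + 2 + 0 + 2 + 2 + 1 + 1 + 1 + 1 + 1 = 30
distinct = 378 − 30 = 348

348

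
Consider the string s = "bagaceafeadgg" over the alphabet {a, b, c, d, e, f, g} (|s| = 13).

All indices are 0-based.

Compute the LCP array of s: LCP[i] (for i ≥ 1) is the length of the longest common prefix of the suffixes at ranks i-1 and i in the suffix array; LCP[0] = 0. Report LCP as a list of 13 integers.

rank | idx | suffix
   0 |   3 | aceafeadgg
   1 |   9 | adgg
   2 |   6 | afeadgg
   3 |   1 | agaceafeadgg
   4 |   0 | bagaceafeadgg
   5 |   4 | ceafeadgg
   6 |  10 | dgg
   7 |   8 | eadgg
   8 |   5 | eafeadgg
   9 |   7 | feadgg
  10 |  12 | g
  11 |   2 | gaceafeadgg
  12 |  11 | gg

SA = [3, 9, 6, 1, 0, 4, 10, 8, 5, 7, 12, 2, 11]
rank  pair      lcp
   1  s[3:],s[9:]  1  'a'
   2  s[9:],s[6:]  1  'a'
   3  s[6:],s[1:]  1  'a'
   4  s[1:],s[0:]  0  ''
   5  s[0:],s[4:]  0  ''
   6  s[4:],s[10:]  0  ''
   7  s[10:],s[8:]  0  ''
   8  s[8:],s[5:]  2  'ea'
   9  s[5:],s[7:]  0  ''
  10  s[7:],s[12:]  0  ''
  11  s[12:],s[2:]  1  'g'
  12  s[2:],s[11:]  1  'g'

[0, 1, 1, 1, 0, 0, 0, 0, 2, 0, 0, 1, 1]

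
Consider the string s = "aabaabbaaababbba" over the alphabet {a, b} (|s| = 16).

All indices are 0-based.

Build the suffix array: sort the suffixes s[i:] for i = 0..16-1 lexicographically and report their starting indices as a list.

sorted suffixes:
  #0 SA[0]=15  'a'
  #1 SA[1]=7  'aaababbba'
  #2 SA[2]=0  'aabaabbaaababbba'
  #3 SA[3]=8  'aababbba'
  #4 SA[4]=3  'aabbaaababbba'
  #5 SA[5]=1  'abaabbaaababbba'
  #6 SA[6]=9  'ababbba'
  #7 SA[7]=4  'abbaaababbba'
  #8 SA[8]=11  'abbba'
  #9 SA[9]=14  'ba'
  #10 SA[10]=6  'baaababbba'
  #11 SA[11]=2  'baabbaaababbba'
  #12 SA[12]=10  'babbba'
  #13 SA[13]=13  'bba'
  #14 SA[14]=5  'bbaaababbba'
  #15 SA[15]=12  'bbba'

[15, 7, 0, 8, 3, 1, 9, 4, 11, 14, 6, 2, 10, 13, 5, 12]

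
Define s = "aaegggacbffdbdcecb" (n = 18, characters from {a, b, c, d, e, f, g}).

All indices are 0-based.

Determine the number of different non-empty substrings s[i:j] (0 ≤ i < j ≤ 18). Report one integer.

rank | idx | suffix
   0 |   0 | aaegggacbffdbdcecb
   1 |   6 | acbffdbdcecb
   2 |   1 | aegggacbffdbdcecb
   3 |  17 | b
   4 |  12 | bdcecb
   5 |   8 | bffdbdcecb
   6 |  16 | cb
   7 |   7 | cbffdbdcecb
   8 |  14 | cecb
   9 |  11 | dbdcecb
  10 |  13 | dcecb
  11 |  15 | ecb
  12 |   2 | egggacbffdbdcecb
  13 |  10 | fdbdcecb
  14 |   9 | ffdbdcecb
  15 |   5 | gacbffdbdcecb
  16 |   4 | ggacbffdbdcecb
  17 |   3 | gggacbffdbdcecb

SA = [0, 6, 1, 17, 12, 8, 16, 7, 14, 11, 13, 15, 2, 10, 9, 5, 4, 3]
rank  pair      lcp
   1  s[0:],s[6:]  1  'a'
   2  s[6:],s[1:]  1  'a'
   3  s[1:],s[17:]  0  ''
   4  s[17:],s[12:]  1  'b'
   5  s[12:],s[8:]  1  'b'
   6  s[8:],s[16:]  0  ''
   7  s[16:],s[7:]  2  'cb'
   8  s[7:],s[14:]  1  'c'
   9  s[14:],s[11:]  0  ''
  10  s[11:],s[13:]  1  'd'
  11  s[13:],s[15:]  0  ''
  12  s[15:],s[2:]  1  'e'
  13  s[2:],s[10:]  0  ''
  14  s[10:],s[9:]  1  'f'
  15  s[9:],s[5:]  0  ''
  16  s[5:],s[4:]  1  'g'
  17  s[4:],s[3:]  2  'gg'

n(n+1)/2 = 18·19/2 = 171
Σ LCP = 0 + 1 + 1 + 0 + 1 + 1 + 0 + 2 + 1 + 0 + 1 + 0 + 1 + 0 + 1 + 0 + 1 + 2 = 13
distinct = 171 − 13 = 158

158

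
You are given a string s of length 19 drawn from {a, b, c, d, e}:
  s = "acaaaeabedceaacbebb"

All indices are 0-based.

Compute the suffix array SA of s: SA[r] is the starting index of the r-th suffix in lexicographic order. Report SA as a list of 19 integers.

[2, 12, 3, 6, 0, 13, 4, 18, 17, 15, 7, 1, 14, 10, 9, 11, 5, 16, 8]

rank→(start, suffix):
  0 → (2, 'aaaeabedceaacbebb')
  1 → (12, 'aacbebb')
  2 → (3, 'aaeabedceaacbebb')
  3 → (6, 'abedceaacbebb')
  4 → (0, 'acaaaeabedceaacbebb')
  5 → (13, 'acbebb')
  6 → (4, 'aeabedceaacbebb')
  7 → (18, 'b')
  8 → (17, 'bb')
  9 → (15, 'bebb')
  10 → (7, 'bedceaacbebb')
  11 → (1, 'caaaeabedceaacbebb')
  12 → (14, 'cbebb')
  13 → (10, 'ceaacbebb')
  14 → (9, 'dceaacbebb')
  15 → (11, 'eaacbebb')
  16 → (5, 'eabedceaacbebb')
  17 → (16, 'ebb')
  18 → (8, 'edceaacbebb')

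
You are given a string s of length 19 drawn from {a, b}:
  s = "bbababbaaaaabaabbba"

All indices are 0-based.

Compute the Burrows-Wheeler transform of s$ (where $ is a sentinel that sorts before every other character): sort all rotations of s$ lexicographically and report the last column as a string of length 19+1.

abbaaababbabbababa$a

rank  rotation              last
    0  $bbababbaaaaabaabbba  a
    1  a$bbababbaaaaabaabbb  b
    2  aaaaabaabbba$bbababb  b
    3  aaaabaabbba$bbababba  a
    4  aaabaabbba$bbababbaa  a
    5  aabaabbba$bbababbaaa  a
    6  aabbba$bbababbaaaaab  b
    7  abaabbba$bbababbaaaa  a
    8  ababbaaaaabaabbba$bb  b
    9  abbaaaaabaabbba$bbab  b
   10  abbba$bbababbaaaaaba  a
   11  ba$bbababbaaaaabaabb  b
   12  baaaaabaabbba$bbabab  b
   13  baabbba$bbababbaaaaa  a
   14  bababbaaaaabaabbba$b  b
   15  babbaaaaabaabbba$bba  a
   16  bba$bbababbaaaaabaab  b
   17  bbaaaaabaabbba$bbaba  a
   18  bbababbaaaaabaabbba$  $
   19  bbba$bbababbaaaaabaa  a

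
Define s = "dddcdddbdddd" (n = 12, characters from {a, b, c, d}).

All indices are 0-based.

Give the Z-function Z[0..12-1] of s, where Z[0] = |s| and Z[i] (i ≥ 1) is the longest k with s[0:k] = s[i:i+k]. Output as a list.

Z[0]=12
i=1: i≥r, start 0; Z[1]=2 scan→box=[1,3)
i=2: min(r-i=1, Z[1]=2)=1; Z[2]=1
i=3: i≥r, start 0; Z[3]=0
i=4: i≥r, start 0; Z[4]=3 scan→box=[4,7)
i=5: min(r-i=2, Z[1]=2)=2; Z[5]=2
i=6: min(r-i=1, Z[2]=1)=1; Z[6]=1
i=7: i≥r, start 0; Z[7]=0
i=8: i≥r, start 0; Z[8]=3 scan→box=[8,11)
i=9: min(r-i=2, Z[1]=2)=2; Z[9]=3 scan→box=[9,12)
i=10: min(r-i=2, Z[1]=2)=2; Z[10]=2
i=11: min(r-i=1, Z[2]=1)=1; Z[11]=1

[12, 2, 1, 0, 3, 2, 1, 0, 3, 3, 2, 1]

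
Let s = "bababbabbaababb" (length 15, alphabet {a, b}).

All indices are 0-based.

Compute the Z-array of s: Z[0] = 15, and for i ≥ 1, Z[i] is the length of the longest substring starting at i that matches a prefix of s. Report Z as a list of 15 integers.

Z[0]=15
i=1: fresh scan; Z[1]=0
i=2: fresh scan; Z[2]=3 extend→box=[2,5)
i=3: min(r-i=2, Z[1]=0)=0; Z[3]=0
i=4: min(r-i=1, Z[2]=3)=1; Z[4]=1
i=5: fresh scan; Z[5]=3 extend→box=[5,8)
i=6: min(r-i=2, Z[1]=0)=0; Z[6]=0
i=7: min(r-i=1, Z[2]=3)=1; Z[7]=1
i=8: fresh scan; Z[8]=2 extend→box=[8,10)
i=9: min(r-i=1, Z[1]=0)=0; Z[9]=0
i=10: fresh scan; Z[10]=0
i=11: fresh scan; Z[11]=3 extend→box=[11,14)
i=12: min(r-i=2, Z[1]=0)=0; Z[12]=0
i=13: min(r-i=1, Z[2]=3)=1; Z[13]=1
i=14: fresh scan; Z[14]=1 extend→box=[14,15)

[15, 0, 3, 0, 1, 3, 0, 1, 2, 0, 0, 3, 0, 1, 1]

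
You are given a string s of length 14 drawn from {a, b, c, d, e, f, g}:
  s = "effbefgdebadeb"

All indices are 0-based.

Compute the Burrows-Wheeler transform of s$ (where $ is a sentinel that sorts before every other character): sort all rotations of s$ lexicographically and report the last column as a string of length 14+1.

bbeefagdd$bfeef

rank  rotation         last
    0  $effbefgdebadeb  b
    1  adeb$effbefgdeb  b
    2  b$effbefgdebade  e
    3  badeb$effbefgde  e
    4  befgdebadeb$eff  f
    5  deb$effbefgdeba  a
    6  debadeb$effbefg  g
    7  eb$effbefgdebad  d
    8  ebadeb$effbefgd  d
    9  effbefgdebadeb$  $
   10  efgdebadeb$effb  b
   11  fbefgdebadeb$ef  f
   12  ffbefgdebadeb$e  e
   13  fgdebadeb$effbe  e
   14  gdebadeb$effbef  f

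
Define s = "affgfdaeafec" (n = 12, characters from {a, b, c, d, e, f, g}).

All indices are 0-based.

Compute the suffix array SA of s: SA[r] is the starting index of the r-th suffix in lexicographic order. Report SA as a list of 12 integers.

[6, 8, 0, 11, 5, 7, 10, 4, 9, 1, 2, 3]

rank | idx | suffix
   0 |   6 | aeafec
   1 |   8 | afec
   2 |   0 | affgfdaeafec
   3 |  11 | c
   4 |   5 | daeafec
   5 |   7 | eafec
   6 |  10 | ec
   7 |   4 | fdaeafec
   8 |   9 | fec
   9 |   1 | ffgfdaeafec
  10 |   2 | fgfdaeafec
  11 |   3 | gfdaeafec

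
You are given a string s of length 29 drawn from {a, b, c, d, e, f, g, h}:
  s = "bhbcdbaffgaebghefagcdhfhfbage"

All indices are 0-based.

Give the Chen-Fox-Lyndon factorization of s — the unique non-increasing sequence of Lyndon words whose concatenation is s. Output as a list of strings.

["bh", "bcd", "b", "affg", "aebghefagcdhfhfbage"]

emit factor 1: 'bh' (i=0, period=2)
emit factor 2: 'bcd' (i=2, period=3)
emit factor 3: 'b' (i=5, period=1)
emit factor 4: 'affg' (i=6, period=4)
emit factor 5: 'aebghefagcdhfhfbage' (i=10, period=19)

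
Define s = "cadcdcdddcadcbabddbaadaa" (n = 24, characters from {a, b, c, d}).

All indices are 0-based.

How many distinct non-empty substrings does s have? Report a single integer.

sorted suffixes:
  #0 SA[0]=23  'a'
  #1 SA[1]=22  'aa'
  #2 SA[2]=19  'aadaa'
  #3 SA[3]=14  'abddbaadaa'
  #4 SA[4]=20  'adaa'
  #5 SA[5]=10  'adcbabddbaadaa'
  #6 SA[6]=1  'adcdcdddcadcbabddbaadaa'
  #7 SA[7]=18  'baadaa'
  #8 SA[8]=13  'babddbaadaa'
  #9 SA[9]=15  'bddbaadaa'
  #10 SA[10]=9  'cadcbabddbaadaa'
  #11 SA[11]=0  'cadcdcdddcadcbabddbaadaa'
  #12 SA[12]=12  'cbabddbaadaa'
  #13 SA[13]=3  'cdcdddcadcbabddbaadaa'
  #14 SA[14]=5  'cdddcadcbabddbaadaa'
  #15 SA[15]=21  'daa'
  #16 SA[16]=17  'dbaadaa'
  #17 SA[17]=8  'dcadcbabddbaadaa'
  #18 SA[18]=11  'dcbabddbaadaa'
  #19 SA[19]=2  'dcdcdddcadcbabddbaadaa'
  #20 SA[20]=4  'dcdddcadcbabddbaadaa'
  #21 SA[21]=16  'ddbaadaa'
  #22 SA[22]=7  'ddcadcbabddbaadaa'
  #23 SA[23]=6  'dddcadcbabddbaadaa'

SA = [23, 22, 19, 14, 20, 10, 1, 18, 13, 15, 9, 0, 12, 3, 5, 21, 17, 8, 11, 2, 4, 16, 7, 6]
[i] adj suffixes → lcp
  [1] 23/22 → 1 ('a')
  [2] 22/19 → 2 ('aa')
  [3] 19/14 → 1 ('a')
  [4] 14/20 → 1 ('a')
  [5] 20/10 → 2 ('ad')
  [6] 10/1 → 3 ('adc')
  [7] 1/18 → 0 ('')
  [8] 18/13 → 2 ('ba')
  [9] 13/15 → 1 ('b')
  [10] 15/9 → 0 ('')
  [11] 9/0 → 4 ('cadc')
  [12] 0/12 → 1 ('c')
  [13] 12/3 → 1 ('c')
  [14] 3/5 → 2 ('cd')
  [15] 5/21 → 0 ('')
  [16] 21/17 → 1 ('d')
  [17] 17/8 → 1 ('d')
  [18] 8/11 → 2 ('dc')
  [19] 11/2 → 2 ('dc')
  [20] 2/4 → 3 ('dcd')
  [21] 4/16 → 1 ('d')
  [22] 16/7 → 2 ('dd')
  [23] 7/6 → 2 ('dd')

n(n+1)/2 = 24·25/2 = 300
Σ LCP = 0 + 1 + 2 + 1 + 1 + 2 + 3 + 0 + 2 + 1 + 0 + 4 + 1 + 1 + 2 + 0 + 1 + 1 + 2 + 2 + 3 + 1 + 2 + 2 = 35
distinct = 300 − 35 = 265

265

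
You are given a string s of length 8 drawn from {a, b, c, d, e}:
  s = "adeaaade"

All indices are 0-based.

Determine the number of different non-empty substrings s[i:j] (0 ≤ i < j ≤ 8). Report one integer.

27

rank | idx | suffix
   0 |   3 | aaade
   1 |   4 | aade
   2 |   5 | ade
   3 |   0 | adeaaade
   4 |   6 | de
   5 |   1 | deaaade
   6 |   7 | e
   7 |   2 | eaaade

SA = [3, 4, 5, 0, 6, 1, 7, 2]
rank  pair      lcp
   1  s[3:],s[4:]  2  'aa'
   2  s[4:],s[5:]  1  'a'
   3  s[5:],s[0:]  3  'ade'
   4  s[0:],s[6:]  0  ''
   5  s[6:],s[1:]  2  'de'
   6  s[1:],s[7:]  0  ''
   7  s[7:],s[2:]  1  'e'

n(n+1)/2 = 8·9/2 = 36
Σ LCP = 0 + 2 + 1 + 3 + 0 + 2 + 0 + 1 = 9
distinct = 36 − 9 = 27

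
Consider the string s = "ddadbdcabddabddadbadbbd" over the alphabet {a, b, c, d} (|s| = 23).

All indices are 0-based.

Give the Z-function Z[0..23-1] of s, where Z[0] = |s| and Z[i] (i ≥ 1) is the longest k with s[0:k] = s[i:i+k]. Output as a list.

Z[0]=23
i=1: fresh scan; Z[1]=1 grow→box=[1,2)
i=2: fresh scan; Z[2]=0
i=3: fresh scan; Z[3]=1 grow→box=[3,4)
i=4: fresh scan; Z[4]=0
i=5: fresh scan; Z[5]=1 grow→box=[5,6)
i=6: fresh scan; Z[6]=0
i=7: fresh scan; Z[7]=0
i=8: fresh scan; Z[8]=0
i=9: fresh scan; Z[9]=3 grow→box=[9,12)
i=10: min(r-i=2, Z[1]=1)=1; Z[10]=1
i=11: min(r-i=1, Z[2]=0)=0; Z[11]=0
i=12: fresh scan; Z[12]=0
i=13: fresh scan; Z[13]=5 grow→box=[13,18)
i=14: min(r-i=4, Z[1]=1)=1; Z[14]=1
i=15: min(r-i=3, Z[2]=0)=0; Z[15]=0
i=16: min(r-i=2, Z[3]=1)=1; Z[16]=1
i=17: min(r-i=1, Z[4]=0)=0; Z[17]=0
i=18: fresh scan; Z[18]=0
i=19: fresh scan; Z[19]=1 grow→box=[19,20)
i=20: fresh scan; Z[20]=0
i=21: fresh scan; Z[21]=0
i=22: fresh scan; Z[22]=1 grow→box=[22,23)

[23, 1, 0, 1, 0, 1, 0, 0, 0, 3, 1, 0, 0, 5, 1, 0, 1, 0, 0, 1, 0, 0, 1]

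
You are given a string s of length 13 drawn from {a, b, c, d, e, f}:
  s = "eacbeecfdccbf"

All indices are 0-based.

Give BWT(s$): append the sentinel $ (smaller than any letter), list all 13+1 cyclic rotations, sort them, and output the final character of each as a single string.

feccacdef$ebbc

rank  rotation        last
    0  $eacbeecfdccbf  f
    1  acbeecfdccbf$e  e
    2  beecfdccbf$eac  c
    3  bf$eacbeecfdcc  c
    4  cbeecfdccbf$ea  a
    5  cbf$eacbeecfdc  c
    6  ccbf$eacbeecfd  d
    7  cfdccbf$eacbee  e
    8  dccbf$eacbeecf  f
    9  eacbeecfdccbf$  $
   10  ecfdccbf$eacbe  e
   11  eecfdccbf$eacb  b
   12  f$eacbeecfdccb  b
   13  fdccbf$eacbeec  c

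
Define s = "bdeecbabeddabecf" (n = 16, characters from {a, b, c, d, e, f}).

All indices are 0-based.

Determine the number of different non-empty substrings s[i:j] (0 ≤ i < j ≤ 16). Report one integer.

sorted suffixes:
  #0 SA[0]=11  'abecf'
  #1 SA[1]=6  'abeddabecf'
  #2 SA[2]=5  'babeddabecf'
  #3 SA[3]=0  'bdeecbabeddabecf'
  #4 SA[4]=12  'becf'
  #5 SA[5]=7  'beddabecf'
  #6 SA[6]=4  'cbabeddabecf'
  #7 SA[7]=14  'cf'
  #8 SA[8]=10  'dabecf'
  #9 SA[9]=9  'ddabecf'
  #10 SA[10]=1  'deecbabeddabecf'
  #11 SA[11]=3  'ecbabeddabecf'
  #12 SA[12]=13  'ecf'
  #13 SA[13]=8  'eddabecf'
  #14 SA[14]=2  'eecbabeddabecf'
  #15 SA[15]=15  'f'

SA = [11, 6, 5, 0, 12, 7, 4, 14, 10, 9, 1, 3, 13, 8, 2, 15]
i: (SA[i-1],SA[i]) lcp shared
  1: (11,6) 3 'abe'
  2: (6,5) 0 ''
  3: (5,0) 1 'b'
  4: (0,12) 1 'b'
  5: (12,7) 2 'be'
  6: (7,4) 0 ''
  7: (4,14) 1 'c'
  8: (14,10) 0 ''
  9: (10,9) 1 'd'
  10: (9,1) 1 'd'
  11: (1,3) 0 ''
  12: (3,13) 2 'ec'
  13: (13,8) 1 'e'
  14: (8,2) 1 'e'
  15: (2,15) 0 ''

n(n+1)/2 = 16·17/2 = 136
Σ LCP = 0 + 3 + 0 + 1 + 1 + 2 + 0 + 1 + 0 + 1 + 1 + 0 + 2 + 1 + 1 + 0 = 14
distinct = 136 − 14 = 122

122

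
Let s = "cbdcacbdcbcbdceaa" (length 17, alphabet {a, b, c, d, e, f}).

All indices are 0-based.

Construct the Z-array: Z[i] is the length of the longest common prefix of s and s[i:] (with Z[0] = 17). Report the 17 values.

Z[0]=17
i=1: fresh scan; Z[1]=0
i=2: fresh scan; Z[2]=0
i=3: fresh scan; Z[3]=1 scan→box=[3,4)
i=4: fresh scan; Z[4]=0
i=5: fresh scan; Z[5]=4 scan→box=[5,9)
i=6: min(r-i=3, Z[1]=0)=0; Z[6]=0
i=7: min(r-i=2, Z[2]=0)=0; Z[7]=0
i=8: min(r-i=1, Z[3]=1)=1; Z[8]=2 scan→box=[8,10)
i=9: min(r-i=1, Z[1]=0)=0; Z[9]=0
i=10: fresh scan; Z[10]=4 scan→box=[10,14)
i=11: min(r-i=3, Z[1]=0)=0; Z[11]=0
i=12: min(r-i=2, Z[2]=0)=0; Z[12]=0
i=13: min(r-i=1, Z[3]=1)=1; Z[13]=1
i=14: fresh scan; Z[14]=0
i=15: fresh scan; Z[15]=0
i=16: fresh scan; Z[16]=0

[17, 0, 0, 1, 0, 4, 0, 0, 2, 0, 4, 0, 0, 1, 0, 0, 0]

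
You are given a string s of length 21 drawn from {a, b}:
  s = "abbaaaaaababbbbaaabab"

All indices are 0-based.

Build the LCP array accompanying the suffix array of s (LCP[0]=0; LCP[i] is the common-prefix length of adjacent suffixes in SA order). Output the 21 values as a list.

[0, 5, 4, 3, 6, 2, 5, 1, 2, 4, 2, 3, 0, 1, 4, 2, 3, 1, 5, 2, 3]

sorted suffixes:
  #0 SA[0]=3  'aaaaaababbbbaaabab'
  #1 SA[1]=4  'aaaaababbbbaaabab'
  #2 SA[2]=5  'aaaababbbbaaabab'
  #3 SA[3]=15  'aaabab'
  #4 SA[4]=6  'aaababbbbaaabab'
  #5 SA[5]=16  'aabab'
  #6 SA[6]=7  'aababbbbaaabab'
  #7 SA[7]=19  'ab'
  #8 SA[8]=17  'abab'
  #9 SA[9]=8  'ababbbbaaabab'
  #10 SA[10]=0  'abbaaaaaababbbbaaabab'
  #11 SA[11]=10  'abbbbaaabab'
  #12 SA[12]=20  'b'
  #13 SA[13]=2  'baaaaaababbbbaaabab'
  #14 SA[14]=14  'baaabab'
  #15 SA[15]=18  'bab'
  #16 SA[16]=9  'babbbbaaabab'
  #17 SA[17]=1  'bbaaaaaababbbbaaabab'
  #18 SA[18]=13  'bbaaabab'
  #19 SA[19]=12  'bbbaaabab'
  #20 SA[20]=11  'bbbbaaabab'

SA = [3, 4, 5, 15, 6, 16, 7, 19, 17, 8, 0, 10, 20, 2, 14, 18, 9, 1, 13, 12, 11]
i: (SA[i-1],SA[i]) lcp shared
  1: (3,4) 5 'aaaaa'
  2: (4,5) 4 'aaaa'
  3: (5,15) 3 'aaa'
  4: (15,6) 6 'aaabab'
  5: (6,16) 2 'aa'
  6: (16,7) 5 'aabab'
  7: (7,19) 1 'a'
  8: (19,17) 2 'ab'
  9: (17,8) 4 'abab'
  10: (8,0) 2 'ab'
  11: (0,10) 3 'abb'
  12: (10,20) 0 ''
  13: (20,2) 1 'b'
  14: (2,14) 4 'baaa'
  15: (14,18) 2 'ba'
  16: (18,9) 3 'bab'
  17: (9,1) 1 'b'
  18: (1,13) 5 'bbaaa'
  19: (13,12) 2 'bb'
  20: (12,11) 3 'bbb'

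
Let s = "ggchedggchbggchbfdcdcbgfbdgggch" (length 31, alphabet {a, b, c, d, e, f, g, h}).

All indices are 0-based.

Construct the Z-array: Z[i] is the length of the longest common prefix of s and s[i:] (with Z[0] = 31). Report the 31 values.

[31, 1, 0, 0, 0, 0, 4, 1, 0, 0, 0, 4, 1, 0, 0, 0, 0, 0, 0, 0, 0, 0, 1, 0, 0, 0, 2, 4, 1, 0, 0]

Z[0]=31
i=1: fresh scan; Z[1]=1 grow→box=[1,2)
i=2: fresh scan; Z[2]=0
i=3: fresh scan; Z[3]=0
i=4: fresh scan; Z[4]=0
i=5: fresh scan; Z[5]=0
i=6: fresh scan; Z[6]=4 grow→box=[6,10)
i=7: min(r-i=3, Z[1]=1)=1; Z[7]=1
i=8: min(r-i=2, Z[2]=0)=0; Z[8]=0
i=9: min(r-i=1, Z[3]=0)=0; Z[9]=0
i=10: fresh scan; Z[10]=0
i=11: fresh scan; Z[11]=4 grow→box=[11,15)
i=12: min(r-i=3, Z[1]=1)=1; Z[12]=1
i=13: min(r-i=2, Z[2]=0)=0; Z[13]=0
i=14: min(r-i=1, Z[3]=0)=0; Z[14]=0
i=15: fresh scan; Z[15]=0
i=16: fresh scan; Z[16]=0
i=17: fresh scan; Z[17]=0
i=18: fresh scan; Z[18]=0
i=19: fresh scan; Z[19]=0
i=20: fresh scan; Z[20]=0
i=21: fresh scan; Z[21]=0
i=22: fresh scan; Z[22]=1 grow→box=[22,23)
i=23: fresh scan; Z[23]=0
i=24: fresh scan; Z[24]=0
i=25: fresh scan; Z[25]=0
i=26: fresh scan; Z[26]=2 grow→box=[26,28)
i=27: min(r-i=1, Z[1]=1)=1; Z[27]=4 grow→box=[27,31)
i=28: min(r-i=3, Z[1]=1)=1; Z[28]=1
i=29: min(r-i=2, Z[2]=0)=0; Z[29]=0
i=30: min(r-i=1, Z[3]=0)=0; Z[30]=0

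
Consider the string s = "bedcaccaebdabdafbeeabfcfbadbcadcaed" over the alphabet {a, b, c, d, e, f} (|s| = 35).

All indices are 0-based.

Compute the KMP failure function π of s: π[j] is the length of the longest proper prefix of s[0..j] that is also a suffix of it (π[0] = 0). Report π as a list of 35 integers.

[0, 0, 0, 0, 0, 0, 0, 0, 0, 1, 0, 0, 1, 0, 0, 0, 1, 2, 0, 0, 1, 0, 0, 0, 1, 0, 0, 1, 0, 0, 0, 0, 0, 0, 0]

π[0] = 0
j=1 s[j]='e': π[1]=0 (border '')
j=2 s[j]='d': π[2]=0 (border '')
j=3 s[j]='c': π[3]=0 (border '')
j=4 s[j]='a': π[4]=0 (border '')
j=5 s[j]='c': π[5]=0 (border '')
j=6 s[j]='c': π[6]=0 (border '')
j=7 s[j]='a': π[7]=0 (border '')
j=8 s[j]='e': π[8]=0 (border '')
j=9 s[j]='b': π[9]=1 (border 'b')
j=10 s[j]='d': k: 1→0; π[10]=0 (border '')
j=11 s[j]='a': π[11]=0 (border '')
j=12 s[j]='b': π[12]=1 (border 'b')
j=13 s[j]='d': k: 1→0; π[13]=0 (border '')
j=14 s[j]='a': π[14]=0 (border '')
j=15 s[j]='f': π[15]=0 (border '')
j=16 s[j]='b': π[16]=1 (border 'b')
j=17 s[j]='e': π[17]=2 (border 'be')
j=18 s[j]='e': k: 2→0; π[18]=0 (border '')
j=19 s[j]='a': π[19]=0 (border '')
j=20 s[j]='b': π[20]=1 (border 'b')
j=21 s[j]='f': k: 1→0; π[21]=0 (border '')
j=22 s[j]='c': π[22]=0 (border '')
j=23 s[j]='f': π[23]=0 (border '')
j=24 s[j]='b': π[24]=1 (border 'b')
j=25 s[j]='a': k: 1→0; π[25]=0 (border '')
j=26 s[j]='d': π[26]=0 (border '')
j=27 s[j]='b': π[27]=1 (border 'b')
j=28 s[j]='c': k: 1→0; π[28]=0 (border '')
j=29 s[j]='a': π[29]=0 (border '')
j=30 s[j]='d': π[30]=0 (border '')
j=31 s[j]='c': π[31]=0 (border '')
j=32 s[j]='a': π[32]=0 (border '')
j=33 s[j]='e': π[33]=0 (border '')
j=34 s[j]='d': π[34]=0 (border '')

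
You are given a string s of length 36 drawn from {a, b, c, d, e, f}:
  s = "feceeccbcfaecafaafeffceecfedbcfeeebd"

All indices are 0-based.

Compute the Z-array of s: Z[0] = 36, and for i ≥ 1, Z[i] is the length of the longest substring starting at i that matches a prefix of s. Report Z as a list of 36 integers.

[36, 0, 0, 0, 0, 0, 0, 0, 0, 1, 0, 0, 0, 0, 1, 0, 0, 2, 0, 1, 1, 0, 0, 0, 0, 2, 0, 0, 0, 0, 2, 0, 0, 0, 0, 0]

Z[0]=36
i=1: fresh scan; Z[1]=0
i=2: fresh scan; Z[2]=0
i=3: fresh scan; Z[3]=0
i=4: fresh scan; Z[4]=0
i=5: fresh scan; Z[5]=0
i=6: fresh scan; Z[6]=0
i=7: fresh scan; Z[7]=0
i=8: fresh scan; Z[8]=0
i=9: fresh scan; Z[9]=1 scan→box=[9,10)
i=10: fresh scan; Z[10]=0
i=11: fresh scan; Z[11]=0
i=12: fresh scan; Z[12]=0
i=13: fresh scan; Z[13]=0
i=14: fresh scan; Z[14]=1 scan→box=[14,15)
i=15: fresh scan; Z[15]=0
i=16: fresh scan; Z[16]=0
i=17: fresh scan; Z[17]=2 scan→box=[17,19)
i=18: min(r-i=1, Z[1]=0)=0; Z[18]=0
i=19: fresh scan; Z[19]=1 scan→box=[19,20)
i=20: fresh scan; Z[20]=1 scan→box=[20,21)
i=21: fresh scan; Z[21]=0
i=22: fresh scan; Z[22]=0
i=23: fresh scan; Z[23]=0
i=24: fresh scan; Z[24]=0
i=25: fresh scan; Z[25]=2 scan→box=[25,27)
i=26: min(r-i=1, Z[1]=0)=0; Z[26]=0
i=27: fresh scan; Z[27]=0
i=28: fresh scan; Z[28]=0
i=29: fresh scan; Z[29]=0
i=30: fresh scan; Z[30]=2 scan→box=[30,32)
i=31: min(r-i=1, Z[1]=0)=0; Z[31]=0
i=32: fresh scan; Z[32]=0
i=33: fresh scan; Z[33]=0
i=34: fresh scan; Z[34]=0
i=35: fresh scan; Z[35]=0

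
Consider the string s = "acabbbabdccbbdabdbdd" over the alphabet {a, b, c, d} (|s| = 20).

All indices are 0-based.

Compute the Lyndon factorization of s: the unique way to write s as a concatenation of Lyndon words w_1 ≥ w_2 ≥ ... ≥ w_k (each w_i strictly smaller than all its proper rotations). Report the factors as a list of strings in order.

emit factor 1: 'ac' (i=0, period=2)
emit factor 2: 'abbbabdccbbdabdbdd' (i=2, period=18)

["ac", "abbbabdccbbdabdbdd"]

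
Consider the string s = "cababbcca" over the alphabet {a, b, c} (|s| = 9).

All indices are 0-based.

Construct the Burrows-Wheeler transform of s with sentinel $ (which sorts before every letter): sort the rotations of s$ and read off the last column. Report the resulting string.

rank  rotation    last
    0  $cababbcca  a
    1  a$cababbcc  c
    2  ababbcca$c  c
    3  abbcca$cab  b
    4  babbcca$ca  a
    5  bbcca$caba  a
    6  bcca$cabab  b
    7  ca$cababbc  c
    8  cababbcca$  $
    9  cca$cababb  b

accbaabc$b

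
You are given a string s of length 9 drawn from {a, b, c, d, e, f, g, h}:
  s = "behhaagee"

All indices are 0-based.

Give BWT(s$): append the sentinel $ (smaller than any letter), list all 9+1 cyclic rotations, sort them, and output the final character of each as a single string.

rank  rotation    last
    0  $behhaagee  e
    1  aagee$behh  h
    2  agee$behha  a
    3  behhaagee$  $
    4  e$behhaage  e
    5  ee$behhaag  g
    6  ehhaagee$b  b
    7  gee$behhaa  a
    8  haagee$beh  h
    9  hhaagee$be  e

eha$egbahe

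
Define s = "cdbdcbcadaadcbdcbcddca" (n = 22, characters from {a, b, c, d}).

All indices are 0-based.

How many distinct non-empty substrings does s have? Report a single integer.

218

sorted suffixes:
  #0 SA[0]=21  'a'
  #1 SA[1]=9  'aadcbdcbcddca'
  #2 SA[2]=7  'adaadcbdcbcddca'
  #3 SA[3]=10  'adcbdcbcddca'
  #4 SA[4]=5  'bcadaadcbdcbcddca'
  #5 SA[5]=16  'bcddca'
  #6 SA[6]=2  'bdcbcadaadcbdcbcddca'
  #7 SA[7]=13  'bdcbcddca'
  #8 SA[8]=20  'ca'
  #9 SA[9]=6  'cadaadcbdcbcddca'
  #10 SA[10]=4  'cbcadaadcbdcbcddca'
  #11 SA[11]=15  'cbcddca'
  #12 SA[12]=12  'cbdcbcddca'
  #13 SA[13]=0  'cdbdcbcadaadcbdcbcddca'
  #14 SA[14]=17  'cddca'
  #15 SA[15]=8  'daadcbdcbcddca'
  #16 SA[16]=1  'dbdcbcadaadcbdcbcddca'
  #17 SA[17]=19  'dca'
  #18 SA[18]=3  'dcbcadaadcbdcbcddca'
  #19 SA[19]=14  'dcbcddca'
  #20 SA[20]=11  'dcbdcbcddca'
  #21 SA[21]=18  'ddca'

SA = [21, 9, 7, 10, 5, 16, 2, 13, 20, 6, 4, 15, 12, 0, 17, 8, 1, 19, 3, 14, 11, 18]
rank  pair      lcp
   1  s[21:],s[9:]  1  'a'
   2  s[9:],s[7:]  1  'a'
   3  s[7:],s[10:]  2  'ad'
   4  s[10:],s[5:]  0  ''
   5  s[5:],s[16:]  2  'bc'
   6  s[16:],s[2:]  1  'b'
   7  s[2:],s[13:]  5  'bdcbc'
   8  s[13:],s[20:]  0  ''
   9  s[20:],s[6:]  2  'ca'
  10  s[6:],s[4:]  1  'c'
  11  s[4:],s[15:]  3  'cbc'
  12  s[15:],s[12:]  2  'cb'
  13  s[12:],s[0:]  1  'c'
  14  s[0:],s[17:]  2  'cd'
  15  s[17:],s[8:]  0  ''
  16  s[8:],s[1:]  1  'd'
  17  s[1:],s[19:]  1  'd'
  18  s[19:],s[3:]  2  'dc'
  19  s[3:],s[14:]  4  'dcbc'
  20  s[14:],s[11:]  3  'dcb'
  21  s[11:],s[18:]  1  'd'

n(n+1)/2 = 22·23/2 = 253
Σ LCP = 0 + 1 + 1 + 2 + 0 + 2 + 1 + 5 + 0 + 2 + 1 + 3 + 2 + 1 + 2 + 0 + 1 + 1 + 2 + 4 + 3 + 1 = 35
distinct = 253 − 35 = 218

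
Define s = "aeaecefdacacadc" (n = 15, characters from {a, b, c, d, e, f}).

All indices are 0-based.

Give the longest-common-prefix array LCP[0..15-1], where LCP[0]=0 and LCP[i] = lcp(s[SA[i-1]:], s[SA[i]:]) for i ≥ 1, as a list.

sorted suffixes:
  #0 SA[0]=8  'acacadc'
  #1 SA[1]=10  'acadc'
  #2 SA[2]=12  'adc'
  #3 SA[3]=0  'aeaecefdacacadc'
  #4 SA[4]=2  'aecefdacacadc'
  #5 SA[5]=14  'c'
  #6 SA[6]=9  'cacadc'
  #7 SA[7]=11  'cadc'
  #8 SA[8]=4  'cefdacacadc'
  #9 SA[9]=7  'dacacadc'
  #10 SA[10]=13  'dc'
  #11 SA[11]=1  'eaecefdacacadc'
  #12 SA[12]=3  'ecefdacacadc'
  #13 SA[13]=5  'efdacacadc'
  #14 SA[14]=6  'fdacacadc'

SA = [8, 10, 12, 0, 2, 14, 9, 11, 4, 7, 13, 1, 3, 5, 6]
rank  pair      lcp
   1  s[8:],s[10:]  3  'aca'
   2  s[10:],s[12:]  1  'a'
   3  s[12:],s[0:]  1  'a'
   4  s[0:],s[2:]  2  'ae'
   5  s[2:],s[14:]  0  ''
   6  s[14:],s[9:]  1  'c'
   7  s[9:],s[11:]  2  'ca'
   8  s[11:],s[4:]  1  'c'
   9  s[4:],s[7:]  0  ''
  10  s[7:],s[13:]  1  'd'
  11  s[13:],s[1:]  0  ''
  12  s[1:],s[3:]  1  'e'
  13  s[3:],s[5:]  1  'e'
  14  s[5:],s[6:]  0  ''

[0, 3, 1, 1, 2, 0, 1, 2, 1, 0, 1, 0, 1, 1, 0]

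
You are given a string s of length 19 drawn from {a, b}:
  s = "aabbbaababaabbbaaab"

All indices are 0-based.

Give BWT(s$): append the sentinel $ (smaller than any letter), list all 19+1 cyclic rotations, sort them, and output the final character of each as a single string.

bbabb$abaaaabbaabbaa

rank  rotation              last
    0  $aabbbaababaabbbaaab  b
    1  aaab$aabbbaababaabbb  b
    2  aab$aabbbaababaabbba  a
    3  aababaabbbaaab$aabbb  b
    4  aabbbaaab$aabbbaabab  b
    5  aabbbaababaabbbaaab$  $
    6  ab$aabbbaababaabbbaa  a
    7  abaabbbaaab$aabbbaab  b
    8  ababaabbbaaab$aabbba  a
    9  abbbaaab$aabbbaababa  a
   10  abbbaababaabbbaaab$a  a
   11  b$aabbbaababaabbbaaa  a
   12  baaab$aabbbaababaabb  b
   13  baababaabbbaaab$aabb  b
   14  baabbbaaab$aabbbaaba  a
   15  babaabbbaaab$aabbbaa  a
   16  bbaaab$aabbbaababaab  b
   17  bbaababaabbbaaab$aab  b
   18  bbbaaab$aabbbaababaa  a
   19  bbbaababaabbbaaab$aa  a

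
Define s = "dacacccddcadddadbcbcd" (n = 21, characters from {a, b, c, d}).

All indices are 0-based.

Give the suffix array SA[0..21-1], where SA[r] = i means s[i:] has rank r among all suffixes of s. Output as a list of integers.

sorted suffixes:
  #0 SA[0]=1  'acacccddcadddadbcbcd'
  #1 SA[1]=3  'acccddcadddadbcbcd'
  #2 SA[2]=14  'adbcbcd'
  #3 SA[3]=10  'adddadbcbcd'
  #4 SA[4]=16  'bcbcd'
  #5 SA[5]=18  'bcd'
  #6 SA[6]=2  'cacccddcadddadbcbcd'
  #7 SA[7]=9  'cadddadbcbcd'
  #8 SA[8]=17  'cbcd'
  #9 SA[9]=4  'cccddcadddadbcbcd'
  #10 SA[10]=5  'ccddcadddadbcbcd'
  #11 SA[11]=19  'cd'
  #12 SA[12]=6  'cddcadddadbcbcd'
  #13 SA[13]=20  'd'
  #14 SA[14]=0  'dacacccddcadddadbcbcd'
  #15 SA[15]=13  'dadbcbcd'
  #16 SA[16]=15  'dbcbcd'
  #17 SA[17]=8  'dcadddadbcbcd'
  #18 SA[18]=12  'ddadbcbcd'
  #19 SA[19]=7  'ddcadddadbcbcd'
  #20 SA[20]=11  'dddadbcbcd'

[1, 3, 14, 10, 16, 18, 2, 9, 17, 4, 5, 19, 6, 20, 0, 13, 15, 8, 12, 7, 11]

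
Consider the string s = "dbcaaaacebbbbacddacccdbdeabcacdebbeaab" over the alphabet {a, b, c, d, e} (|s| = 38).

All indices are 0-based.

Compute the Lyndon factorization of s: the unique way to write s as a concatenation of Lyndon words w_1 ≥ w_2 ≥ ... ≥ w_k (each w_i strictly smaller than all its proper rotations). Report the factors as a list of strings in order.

emit factor 1: 'd' (i=0, period=1)
emit factor 2: 'bc' (i=1, period=2)
emit factor 3: 'aaaacebbbbacddacccdbdeabcacdebbeaab' (i=3, period=35)

["d", "bc", "aaaacebbbbacddacccdbdeabcacdebbeaab"]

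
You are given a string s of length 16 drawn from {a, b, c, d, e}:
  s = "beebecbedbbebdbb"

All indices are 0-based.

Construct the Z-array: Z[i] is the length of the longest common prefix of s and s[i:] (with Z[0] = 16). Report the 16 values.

Z[0]=16
i=1: i≥r, start 0; Z[1]=0
i=2: i≥r, start 0; Z[2]=0
i=3: i≥r, start 0; Z[3]=2 scan→box=[3,5)
i=4: min(r-i=1, Z[1]=0)=0; Z[4]=0
i=5: i≥r, start 0; Z[5]=0
i=6: i≥r, start 0; Z[6]=2 scan→box=[6,8)
i=7: min(r-i=1, Z[1]=0)=0; Z[7]=0
i=8: i≥r, start 0; Z[8]=0
i=9: i≥r, start 0; Z[9]=1 scan→box=[9,10)
i=10: i≥r, start 0; Z[10]=2 scan→box=[10,12)
i=11: min(r-i=1, Z[1]=0)=0; Z[11]=0
i=12: i≥r, start 0; Z[12]=1 scan→box=[12,13)
i=13: i≥r, start 0; Z[13]=0
i=14: i≥r, start 0; Z[14]=1 scan→box=[14,15)
i=15: i≥r, start 0; Z[15]=1 scan→box=[15,16)

[16, 0, 0, 2, 0, 0, 2, 0, 0, 1, 2, 0, 1, 0, 1, 1]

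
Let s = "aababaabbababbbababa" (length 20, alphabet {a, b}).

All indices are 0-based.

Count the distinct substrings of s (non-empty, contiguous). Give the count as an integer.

rank→(start, suffix):
  0 → (19, 'a')
  1 → (0, 'aababaabbababbbababa')
  2 → (5, 'aabbababbbababa')
  3 → (17, 'aba')
  4 → (3, 'abaabbababbbababa')
  5 → (15, 'ababa')
  6 → (1, 'ababaabbababbbababa')
  7 → (9, 'ababbbababa')
  8 → (6, 'abbababbbababa')
  9 → (11, 'abbbababa')
  10 → (18, 'ba')
  11 → (4, 'baabbababbbababa')
  12 → (16, 'baba')
  13 → (2, 'babaabbababbbababa')
  14 → (14, 'bababa')
  15 → (8, 'bababbbababa')
  16 → (10, 'babbbababa')
  17 → (13, 'bbababa')
  18 → (7, 'bbababbbababa')
  19 → (12, 'bbbababa')

SA = [19, 0, 5, 17, 3, 15, 1, 9, 6, 11, 18, 4, 16, 2, 14, 8, 10, 13, 7, 12]
i: (SA[i-1],SA[i]) lcp shared
  1: (19,0) 1 'a'
  2: (0,5) 3 'aab'
  3: (5,17) 1 'a'
  4: (17,3) 3 'aba'
  5: (3,15) 3 'aba'
  6: (15,1) 5 'ababa'
  7: (1,9) 4 'abab'
  8: (9,6) 2 'ab'
  9: (6,11) 3 'abb'
  10: (11,18) 0 ''
  11: (18,4) 2 'ba'
  12: (4,16) 2 'ba'
  13: (16,2) 4 'baba'
  14: (2,14) 4 'baba'
  15: (14,8) 5 'babab'
  16: (8,10) 3 'bab'
  17: (10,13) 1 'b'
  18: (13,7) 6 'bbabab'
  19: (7,12) 2 'bb'

n(n+1)/2 = 20·21/2 = 210
Σ LCP = 0 + 1 + 3 + 1 + 3 + 3 + 5 + 4 + 2 + 3 + 0 + 2 + 2 + 4 + 4 + 5 + 3 + 1 + 6 + 2 = 54
distinct = 210 − 54 = 156

156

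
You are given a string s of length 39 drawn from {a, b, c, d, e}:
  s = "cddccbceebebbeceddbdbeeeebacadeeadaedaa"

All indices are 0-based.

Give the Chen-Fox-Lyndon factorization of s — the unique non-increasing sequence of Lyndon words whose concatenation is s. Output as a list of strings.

["cdd", "c", "c", "bceebe", "bbeceddbdbeeee", "b", "acadeeadaed", "a", "a"]

emit factor 1: 'cdd' (i=0, period=3)
emit factor 2: 'c' (i=3, period=1)
emit factor 3: 'c' (i=4, period=1)
emit factor 4: 'bceebe' (i=5, period=6)
emit factor 5: 'bbeceddbdbeeee' (i=11, period=14)
emit factor 6: 'b' (i=25, period=1)
emit factor 7: 'acadeeadaed' (i=26, period=11)
emit factor 8: 'a' (i=37, period=1)
emit factor 9: 'a' (i=38, period=1)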